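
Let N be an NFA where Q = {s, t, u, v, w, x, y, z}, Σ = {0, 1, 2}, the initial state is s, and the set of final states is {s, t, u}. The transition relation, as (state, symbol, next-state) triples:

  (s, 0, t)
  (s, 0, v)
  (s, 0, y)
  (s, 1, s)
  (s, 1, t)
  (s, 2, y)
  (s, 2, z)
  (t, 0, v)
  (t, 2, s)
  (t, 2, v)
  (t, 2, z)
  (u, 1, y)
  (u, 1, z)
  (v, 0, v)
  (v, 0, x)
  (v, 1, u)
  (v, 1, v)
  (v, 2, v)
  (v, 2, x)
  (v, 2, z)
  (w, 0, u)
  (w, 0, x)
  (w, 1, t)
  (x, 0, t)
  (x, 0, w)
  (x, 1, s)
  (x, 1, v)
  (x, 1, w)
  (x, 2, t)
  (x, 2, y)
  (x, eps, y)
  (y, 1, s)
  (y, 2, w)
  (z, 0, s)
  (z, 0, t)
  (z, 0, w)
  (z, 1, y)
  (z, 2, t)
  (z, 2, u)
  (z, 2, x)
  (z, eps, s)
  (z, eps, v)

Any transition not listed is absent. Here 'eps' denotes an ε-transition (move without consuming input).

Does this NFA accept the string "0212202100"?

Yes

Start in {s}.
Read '0': s→{t, v, y}; now {t, v, y}.
Read '2': t→{s, v, z}, v→{v, x, z}, y→{w}; union {s, v, w, x, z}; ε-closure = {s, v, w, x, y, z}.
Read '1': s→{s, t}, v→{u, v}, w→{t}, x→{s, v, w}, y→{s}, z→{y}; now {s, t, u, v, w, y}.
Read '2': s→{y, z}, t→{s, v, z}, u→∅, v→{v, x, z}, w→∅, y→{w}; now {s, v, w, x, y, z}.
Read '2': s→{y, z}, v→{v, x, z}, w→∅, x→{t, y}, y→{w}, z→{t, u, x}; union {t, u, v, w, x, y, z}; ε-closure = {s, t, u, v, w, x, y, z}.
Read '0': s→{t, v, y}, t→{v}, u→∅, v→{v, x}, w→{u, x}, x→{t, w}, y→∅, z→{s, t, w}; now {s, t, u, v, w, x, y}.
Read '2': s→{y, z}, t→{s, v, z}, u→∅, v→{v, x, z}, w→∅, x→{t, y}, y→{w}; now {s, t, v, w, x, y, z}.
Read '1': s→{s, t}, t→∅, v→{u, v}, w→{t}, x→{s, v, w}, y→{s}, z→{y}; now {s, t, u, v, w, y}.
Read '0': s→{t, v, y}, t→{v}, u→∅, v→{v, x}, w→{u, x}, y→∅; now {t, u, v, x, y}.
Read '0': t→{v}, u→∅, v→{v, x}, x→{t, w}, y→∅; union {t, v, w, x}; ε-closure = {t, v, w, x, y}.
The final set {t, v, w, x, y} contains the accepting state t.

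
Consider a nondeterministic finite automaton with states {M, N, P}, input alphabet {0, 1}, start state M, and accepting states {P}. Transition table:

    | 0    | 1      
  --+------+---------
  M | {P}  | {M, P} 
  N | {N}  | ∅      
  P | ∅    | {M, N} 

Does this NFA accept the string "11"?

Start in {M}.
Read '1': {M} → {M, P}.
Read '1': {M, P} → {M, N, P}.
The final set {M, N, P} contains the accepting state P.

Yes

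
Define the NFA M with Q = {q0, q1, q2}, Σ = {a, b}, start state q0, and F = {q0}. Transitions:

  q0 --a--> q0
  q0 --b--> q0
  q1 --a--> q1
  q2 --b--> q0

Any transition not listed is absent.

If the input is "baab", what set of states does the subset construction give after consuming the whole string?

Start in {q0}.
Read 'b': {q0} → {q0}.
Read 'a': {q0} → {q0}.
Read 'a': {q0} → {q0}.
Read 'b': {q0} → {q0}.

{q0}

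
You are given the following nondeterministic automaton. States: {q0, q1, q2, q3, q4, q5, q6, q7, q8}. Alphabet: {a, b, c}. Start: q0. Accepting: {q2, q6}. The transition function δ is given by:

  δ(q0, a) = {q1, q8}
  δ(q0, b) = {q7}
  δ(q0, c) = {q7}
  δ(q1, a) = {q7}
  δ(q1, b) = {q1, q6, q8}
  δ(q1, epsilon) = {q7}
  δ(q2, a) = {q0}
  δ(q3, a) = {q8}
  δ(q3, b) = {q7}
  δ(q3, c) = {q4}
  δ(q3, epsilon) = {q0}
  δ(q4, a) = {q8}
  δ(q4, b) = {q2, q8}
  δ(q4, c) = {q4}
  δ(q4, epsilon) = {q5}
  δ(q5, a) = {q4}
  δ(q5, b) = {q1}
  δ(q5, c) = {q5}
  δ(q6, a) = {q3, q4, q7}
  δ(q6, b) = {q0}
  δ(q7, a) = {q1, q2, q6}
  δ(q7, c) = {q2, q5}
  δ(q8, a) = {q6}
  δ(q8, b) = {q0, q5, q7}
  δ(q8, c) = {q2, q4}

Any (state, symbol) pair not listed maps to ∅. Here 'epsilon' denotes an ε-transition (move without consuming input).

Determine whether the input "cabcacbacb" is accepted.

No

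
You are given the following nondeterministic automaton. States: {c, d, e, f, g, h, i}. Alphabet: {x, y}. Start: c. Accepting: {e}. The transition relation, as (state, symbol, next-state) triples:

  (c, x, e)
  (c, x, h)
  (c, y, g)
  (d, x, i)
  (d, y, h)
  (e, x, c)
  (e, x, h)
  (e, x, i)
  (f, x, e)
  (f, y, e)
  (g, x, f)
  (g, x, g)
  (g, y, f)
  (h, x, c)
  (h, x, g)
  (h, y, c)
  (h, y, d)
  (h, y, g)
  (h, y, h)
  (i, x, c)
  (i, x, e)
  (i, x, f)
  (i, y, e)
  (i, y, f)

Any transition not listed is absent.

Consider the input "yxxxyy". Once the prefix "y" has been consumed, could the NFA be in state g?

Start in {c}.
Read 'y': {c} → {g}.
State g is in {g}.

Yes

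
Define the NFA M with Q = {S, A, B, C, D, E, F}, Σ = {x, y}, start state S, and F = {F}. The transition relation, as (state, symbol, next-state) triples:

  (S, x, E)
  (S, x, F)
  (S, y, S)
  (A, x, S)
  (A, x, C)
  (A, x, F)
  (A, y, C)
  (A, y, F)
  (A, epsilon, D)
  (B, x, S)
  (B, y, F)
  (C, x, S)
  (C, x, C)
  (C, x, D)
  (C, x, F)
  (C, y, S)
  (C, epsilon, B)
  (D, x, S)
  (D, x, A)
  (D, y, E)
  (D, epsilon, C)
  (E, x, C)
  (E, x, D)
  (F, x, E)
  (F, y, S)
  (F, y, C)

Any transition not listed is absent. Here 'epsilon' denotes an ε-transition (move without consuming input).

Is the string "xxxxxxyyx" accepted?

Start in {S}.
Read 'x': {S} → {E, F}.
Read 'x': {E, F} → {B, C, D, E}.
Read 'x': {B, C, D, E} → {S, A, B, C, D, F}.
Read 'x': {S, A, B, C, D, F} → {S, A, B, C, D, E, F}.
Read 'x': {S, A, B, C, D, E, F} → {S, A, B, C, D, E, F}.
Read 'x': {S, A, B, C, D, E, F} → {S, A, B, C, D, E, F}.
Read 'y': {S, A, B, C, D, E, F} → {S, B, C, E, F}.
Read 'y': {S, B, C, E, F} → {S, B, C, F}.
Read 'x': {S, B, C, F} → {S, B, C, D, E, F}.
The final set {S, B, C, D, E, F} contains the accepting state F.

Yes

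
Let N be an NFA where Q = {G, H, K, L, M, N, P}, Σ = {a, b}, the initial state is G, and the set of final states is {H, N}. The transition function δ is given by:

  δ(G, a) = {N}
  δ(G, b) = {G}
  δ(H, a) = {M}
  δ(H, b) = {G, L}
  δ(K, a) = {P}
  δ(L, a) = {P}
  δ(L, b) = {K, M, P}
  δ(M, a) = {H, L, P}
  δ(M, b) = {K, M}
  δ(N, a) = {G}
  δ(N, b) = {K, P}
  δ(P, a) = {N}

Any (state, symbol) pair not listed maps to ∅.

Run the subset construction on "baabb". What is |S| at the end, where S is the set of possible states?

Start in {G}.
Read 'b': G→{G}; now {G}.
Read 'a': G→{N}; now {N}.
Read 'a': N→{G}; now {G}.
Read 'b': G→{G}; now {G}.
Read 'b': G→{G}; now {G}.
That set has 1 state.

1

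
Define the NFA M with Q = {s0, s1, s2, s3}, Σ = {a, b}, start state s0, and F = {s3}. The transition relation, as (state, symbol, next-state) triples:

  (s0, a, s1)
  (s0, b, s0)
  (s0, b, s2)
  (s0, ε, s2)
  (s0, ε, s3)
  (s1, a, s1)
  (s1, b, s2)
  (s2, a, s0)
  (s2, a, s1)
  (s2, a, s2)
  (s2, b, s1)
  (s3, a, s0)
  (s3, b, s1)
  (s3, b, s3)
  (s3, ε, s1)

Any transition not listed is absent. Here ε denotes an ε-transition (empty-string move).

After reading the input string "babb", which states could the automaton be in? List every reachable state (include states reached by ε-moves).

{s0, s1, s2, s3}

Start: ε-closure({s0}) = {s0, s1, s2, s3}.
Read 'b': s0→{s0, s2}, s1→{s2}, s2→{s1}, s3→{s1, s3}; now {s0, s1, s2, s3}.
Read 'a': s0→{s1}, s1→{s1}, s2→{s0, s1, s2}, s3→{s0}; union {s0, s1, s2}; ε-closure = {s0, s1, s2, s3}.
Read 'b': s0→{s0, s2}, s1→{s2}, s2→{s1}, s3→{s1, s3}; now {s0, s1, s2, s3}.
Read 'b': s0→{s0, s2}, s1→{s2}, s2→{s1}, s3→{s1, s3}; now {s0, s1, s2, s3}.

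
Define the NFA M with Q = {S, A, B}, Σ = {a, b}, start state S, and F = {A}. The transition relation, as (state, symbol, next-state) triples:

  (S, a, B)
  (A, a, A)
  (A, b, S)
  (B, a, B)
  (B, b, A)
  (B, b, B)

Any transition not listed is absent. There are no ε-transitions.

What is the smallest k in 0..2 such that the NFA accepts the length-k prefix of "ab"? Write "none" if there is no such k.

Start in {S}.
Read 'a': {S} → {B}.
Read 'b': {B} → {A, B}.
None of the earlier sets intersect F, but {A, B} does.

2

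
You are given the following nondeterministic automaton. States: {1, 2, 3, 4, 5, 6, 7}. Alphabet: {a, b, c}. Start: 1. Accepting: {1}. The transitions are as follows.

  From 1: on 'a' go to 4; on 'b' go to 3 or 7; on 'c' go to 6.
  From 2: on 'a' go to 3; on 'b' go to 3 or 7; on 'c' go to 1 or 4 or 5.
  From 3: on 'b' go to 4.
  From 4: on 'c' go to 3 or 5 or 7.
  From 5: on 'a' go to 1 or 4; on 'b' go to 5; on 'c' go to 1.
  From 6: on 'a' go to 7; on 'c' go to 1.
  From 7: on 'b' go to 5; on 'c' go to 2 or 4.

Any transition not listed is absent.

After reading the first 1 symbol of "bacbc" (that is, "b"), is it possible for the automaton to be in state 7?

Yes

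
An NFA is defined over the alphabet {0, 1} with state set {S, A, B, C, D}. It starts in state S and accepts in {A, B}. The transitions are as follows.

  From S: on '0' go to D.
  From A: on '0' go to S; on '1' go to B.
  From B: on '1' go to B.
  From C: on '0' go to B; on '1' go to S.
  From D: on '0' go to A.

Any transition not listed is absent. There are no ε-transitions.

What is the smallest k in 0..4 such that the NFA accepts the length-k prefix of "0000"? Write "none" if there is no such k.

Start in {S}.
Read '0': {S} → {D}.
Read '0': {D} → {A}.
None of the earlier sets intersect F, but {A} does.

2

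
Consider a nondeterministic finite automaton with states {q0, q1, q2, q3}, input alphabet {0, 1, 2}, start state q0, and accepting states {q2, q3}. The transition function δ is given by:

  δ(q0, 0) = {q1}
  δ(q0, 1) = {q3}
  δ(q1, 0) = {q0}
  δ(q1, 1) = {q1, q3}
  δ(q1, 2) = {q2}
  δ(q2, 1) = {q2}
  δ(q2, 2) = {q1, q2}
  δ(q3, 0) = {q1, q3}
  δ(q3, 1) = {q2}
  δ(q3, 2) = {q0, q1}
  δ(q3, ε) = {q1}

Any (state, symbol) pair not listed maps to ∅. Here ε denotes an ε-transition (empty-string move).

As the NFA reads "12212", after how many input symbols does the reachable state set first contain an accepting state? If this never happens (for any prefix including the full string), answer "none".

Start in {q0}.
Read '1': {q0} → {q1, q3}.
None of the earlier sets intersect F, but {q1, q3} does.

1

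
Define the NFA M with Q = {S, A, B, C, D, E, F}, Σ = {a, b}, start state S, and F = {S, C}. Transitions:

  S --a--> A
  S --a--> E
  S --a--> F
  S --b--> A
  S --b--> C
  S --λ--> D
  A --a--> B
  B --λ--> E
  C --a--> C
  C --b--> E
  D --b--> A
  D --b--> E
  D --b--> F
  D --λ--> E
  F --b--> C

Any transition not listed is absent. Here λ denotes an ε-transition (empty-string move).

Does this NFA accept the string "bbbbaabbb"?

No

Start: ε-closure({S}) = {S, D, E}.
Read 'b': {S, D, E} → {A, C, E, F}.
Read 'b': {A, C, E, F} → {C, E}.
Read 'b': {C, E} → {E}.
Read 'b': {E} → ∅.
The set is empty and remains empty for the remaining 5 symbols.
The final set ∅ contains no accepting state.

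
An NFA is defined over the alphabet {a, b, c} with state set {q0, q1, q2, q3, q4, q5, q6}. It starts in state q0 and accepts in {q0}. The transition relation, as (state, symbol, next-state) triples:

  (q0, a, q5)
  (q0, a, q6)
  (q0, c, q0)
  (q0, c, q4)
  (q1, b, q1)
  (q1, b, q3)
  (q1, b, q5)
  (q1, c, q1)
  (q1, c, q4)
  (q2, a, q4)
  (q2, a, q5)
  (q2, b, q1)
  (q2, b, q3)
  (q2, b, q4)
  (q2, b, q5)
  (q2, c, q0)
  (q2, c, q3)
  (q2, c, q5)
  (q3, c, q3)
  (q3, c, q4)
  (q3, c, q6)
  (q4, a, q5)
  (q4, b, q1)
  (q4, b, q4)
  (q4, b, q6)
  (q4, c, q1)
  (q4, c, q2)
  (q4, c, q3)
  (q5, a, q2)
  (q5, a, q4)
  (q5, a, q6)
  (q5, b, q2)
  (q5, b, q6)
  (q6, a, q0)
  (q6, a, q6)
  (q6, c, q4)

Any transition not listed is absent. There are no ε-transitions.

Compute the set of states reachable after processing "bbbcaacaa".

∅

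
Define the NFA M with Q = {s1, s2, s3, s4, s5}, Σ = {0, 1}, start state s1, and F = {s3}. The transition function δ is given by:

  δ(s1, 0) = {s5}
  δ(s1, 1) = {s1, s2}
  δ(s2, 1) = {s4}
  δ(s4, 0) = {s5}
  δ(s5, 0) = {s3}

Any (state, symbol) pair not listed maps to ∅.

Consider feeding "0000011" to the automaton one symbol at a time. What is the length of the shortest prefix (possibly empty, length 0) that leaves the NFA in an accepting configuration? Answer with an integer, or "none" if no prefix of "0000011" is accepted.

Start in {s1}.
Read '0': s1→{s5}; now {s5}.
Read '0': s5→{s3}; now {s3}.
None of the earlier sets intersect F, but {s3} does.

2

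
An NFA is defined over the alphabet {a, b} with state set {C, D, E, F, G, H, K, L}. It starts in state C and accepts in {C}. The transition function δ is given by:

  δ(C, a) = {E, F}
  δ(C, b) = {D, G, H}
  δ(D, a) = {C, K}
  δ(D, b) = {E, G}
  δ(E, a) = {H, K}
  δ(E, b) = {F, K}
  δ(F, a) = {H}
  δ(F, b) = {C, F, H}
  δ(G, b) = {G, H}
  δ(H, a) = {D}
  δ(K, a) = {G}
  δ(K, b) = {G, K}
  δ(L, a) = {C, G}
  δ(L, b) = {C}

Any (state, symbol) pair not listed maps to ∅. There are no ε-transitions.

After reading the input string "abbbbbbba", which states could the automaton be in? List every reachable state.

Start in {C}.
Read 'a': {C} → {E, F}.
Read 'b': {E, F} → {C, F, H, K}.
Read 'b': {C, F, H, K} → {C, D, F, G, H, K}.
Read 'b': {C, D, F, G, H, K} → {C, D, E, F, G, H, K}.
Read 'b': {C, D, E, F, G, H, K} → {C, D, E, F, G, H, K}.
Read 'b': {C, D, E, F, G, H, K} → {C, D, E, F, G, H, K}.
Read 'b': {C, D, E, F, G, H, K} → {C, D, E, F, G, H, K}.
Read 'b': {C, D, E, F, G, H, K} → {C, D, E, F, G, H, K}.
Read 'a': {C, D, E, F, G, H, K} → {C, D, E, F, G, H, K}.

{C, D, E, F, G, H, K}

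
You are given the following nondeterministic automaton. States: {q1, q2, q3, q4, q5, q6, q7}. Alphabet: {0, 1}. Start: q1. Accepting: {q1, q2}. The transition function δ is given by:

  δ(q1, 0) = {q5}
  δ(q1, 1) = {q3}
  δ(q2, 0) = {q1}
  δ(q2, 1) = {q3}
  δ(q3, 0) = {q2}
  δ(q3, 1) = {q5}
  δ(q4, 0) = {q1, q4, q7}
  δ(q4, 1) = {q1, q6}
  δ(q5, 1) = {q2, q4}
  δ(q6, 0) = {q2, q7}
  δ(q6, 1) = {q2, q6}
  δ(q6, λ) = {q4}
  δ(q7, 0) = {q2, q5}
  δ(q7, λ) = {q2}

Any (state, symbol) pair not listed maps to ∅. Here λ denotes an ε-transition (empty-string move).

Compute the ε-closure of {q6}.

{q4, q6}

Begin with {q6}.
ε-move q6 → q4; add q4.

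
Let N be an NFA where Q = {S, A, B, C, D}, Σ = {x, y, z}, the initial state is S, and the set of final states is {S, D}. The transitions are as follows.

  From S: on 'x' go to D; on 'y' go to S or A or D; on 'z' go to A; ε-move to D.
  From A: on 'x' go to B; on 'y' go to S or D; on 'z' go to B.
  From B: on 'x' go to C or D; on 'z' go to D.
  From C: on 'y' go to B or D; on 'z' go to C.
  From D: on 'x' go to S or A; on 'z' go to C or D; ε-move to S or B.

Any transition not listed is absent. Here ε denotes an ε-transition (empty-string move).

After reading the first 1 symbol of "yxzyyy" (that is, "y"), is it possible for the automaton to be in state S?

Yes

Start: ε-closure({S}) = {S, B, D}.
Read 'y': {S, B, D} → {S, A, B, D}.
State S is in {S, A, B, D}.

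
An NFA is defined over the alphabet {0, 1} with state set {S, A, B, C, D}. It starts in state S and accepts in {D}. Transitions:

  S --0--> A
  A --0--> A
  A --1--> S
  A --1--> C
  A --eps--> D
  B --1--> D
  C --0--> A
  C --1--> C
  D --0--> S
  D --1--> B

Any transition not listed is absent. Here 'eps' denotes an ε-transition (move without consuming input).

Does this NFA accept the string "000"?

Yes

Start in {S}.
Read '0': {S} → {A, D}.
Read '0': {A, D} → {S, A, D}.
Read '0': {S, A, D} → {S, A, D}.
The final set {S, A, D} contains the accepting state D.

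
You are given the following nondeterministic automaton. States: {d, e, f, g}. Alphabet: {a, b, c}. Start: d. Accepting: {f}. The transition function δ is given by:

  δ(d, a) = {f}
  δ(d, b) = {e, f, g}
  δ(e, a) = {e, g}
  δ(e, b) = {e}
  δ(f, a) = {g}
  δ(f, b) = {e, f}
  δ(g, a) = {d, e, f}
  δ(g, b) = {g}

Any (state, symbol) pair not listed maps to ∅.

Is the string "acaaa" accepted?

No

Start in {d}.
Read 'a': {d} → {f}.
Read 'c': {f} → ∅.
The set is empty and remains empty for the remaining 3 symbols.
The final set ∅ contains no accepting state.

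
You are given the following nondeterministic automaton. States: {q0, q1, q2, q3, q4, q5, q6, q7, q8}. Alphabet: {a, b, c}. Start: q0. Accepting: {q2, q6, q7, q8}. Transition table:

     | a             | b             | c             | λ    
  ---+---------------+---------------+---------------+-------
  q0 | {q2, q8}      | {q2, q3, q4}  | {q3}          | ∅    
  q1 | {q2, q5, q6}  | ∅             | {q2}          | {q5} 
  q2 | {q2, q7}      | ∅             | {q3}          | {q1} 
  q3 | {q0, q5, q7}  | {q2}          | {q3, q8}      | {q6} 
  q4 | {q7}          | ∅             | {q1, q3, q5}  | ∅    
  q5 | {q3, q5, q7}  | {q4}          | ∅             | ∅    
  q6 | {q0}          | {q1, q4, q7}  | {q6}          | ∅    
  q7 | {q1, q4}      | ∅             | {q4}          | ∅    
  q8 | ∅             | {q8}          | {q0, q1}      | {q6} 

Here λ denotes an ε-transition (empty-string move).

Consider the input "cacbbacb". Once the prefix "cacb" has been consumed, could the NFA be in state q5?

Start in {q0}.
Read 'c': q0→{q3}; union {q3}; ε-closure = {q3, q6}.
Read 'a': q3→{q0, q5, q7}, q6→{q0}; now {q0, q5, q7}.
Read 'c': q0→{q3}, q5→∅, q7→{q4}; union {q3, q4}; ε-closure = {q3, q4, q6}.
Read 'b': q3→{q2}, q4→∅, q6→{q1, q4, q7}; union {q1, q2, q4, q7}; ε-closure = {q1, q2, q4, q5, q7}.
State q5 is in {q1, q2, q4, q5, q7}.

Yes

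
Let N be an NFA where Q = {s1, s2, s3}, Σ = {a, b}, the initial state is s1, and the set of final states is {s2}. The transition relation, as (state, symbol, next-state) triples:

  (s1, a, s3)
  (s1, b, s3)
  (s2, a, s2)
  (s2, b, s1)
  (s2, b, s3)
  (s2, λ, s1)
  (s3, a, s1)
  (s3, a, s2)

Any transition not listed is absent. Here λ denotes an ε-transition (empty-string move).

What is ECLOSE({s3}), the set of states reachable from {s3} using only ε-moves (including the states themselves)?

Begin with {s3}.
No ε-moves leave this set, so the closure equals the set itself.

{s3}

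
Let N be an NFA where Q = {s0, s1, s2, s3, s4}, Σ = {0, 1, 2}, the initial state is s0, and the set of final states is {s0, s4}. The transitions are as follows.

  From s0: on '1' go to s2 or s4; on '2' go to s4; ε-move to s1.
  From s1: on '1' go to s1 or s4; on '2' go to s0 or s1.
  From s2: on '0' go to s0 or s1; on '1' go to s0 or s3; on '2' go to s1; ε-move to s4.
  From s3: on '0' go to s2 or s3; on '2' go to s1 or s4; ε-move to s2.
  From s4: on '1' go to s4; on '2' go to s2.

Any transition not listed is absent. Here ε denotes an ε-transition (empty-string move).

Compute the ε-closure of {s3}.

{s2, s3, s4}

Begin with {s3}.
ε-move s3 → s2; add s2.
ε-move s2 → s4; add s4.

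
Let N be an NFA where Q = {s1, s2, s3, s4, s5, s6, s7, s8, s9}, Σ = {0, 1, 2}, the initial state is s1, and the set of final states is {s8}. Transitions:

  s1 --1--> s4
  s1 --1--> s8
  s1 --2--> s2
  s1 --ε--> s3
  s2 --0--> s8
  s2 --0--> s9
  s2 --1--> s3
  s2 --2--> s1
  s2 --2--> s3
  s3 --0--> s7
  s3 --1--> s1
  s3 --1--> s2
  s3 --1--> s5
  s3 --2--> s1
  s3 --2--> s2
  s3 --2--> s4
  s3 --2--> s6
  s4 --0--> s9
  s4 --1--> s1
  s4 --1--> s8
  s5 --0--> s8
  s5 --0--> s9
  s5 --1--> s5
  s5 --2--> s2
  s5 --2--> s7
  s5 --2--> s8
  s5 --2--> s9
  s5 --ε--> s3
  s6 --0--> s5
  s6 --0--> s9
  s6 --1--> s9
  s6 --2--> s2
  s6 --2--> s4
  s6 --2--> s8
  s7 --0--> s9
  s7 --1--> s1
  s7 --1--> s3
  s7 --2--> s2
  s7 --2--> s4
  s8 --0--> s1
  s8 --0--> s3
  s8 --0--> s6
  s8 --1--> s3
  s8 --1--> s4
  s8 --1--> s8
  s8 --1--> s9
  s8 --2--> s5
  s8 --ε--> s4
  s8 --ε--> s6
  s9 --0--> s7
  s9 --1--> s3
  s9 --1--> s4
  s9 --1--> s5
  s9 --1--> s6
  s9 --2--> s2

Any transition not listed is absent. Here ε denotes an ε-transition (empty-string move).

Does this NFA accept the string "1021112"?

Start: ε-closure({s1}) = {s1, s3}.
Read '1': {s1, s3} → {s1, s2, s3, s4, s5, s6, s8}.
Read '0': {s1, s2, s3, s4, s5, s6, s8} → {s1, s3, s4, s5, s6, s7, s8, s9}.
Read '2': {s1, s3, s4, s5, s6, s7, s8, s9} → {s1, s2, s3, s4, s5, s6, s7, s8, s9}.
Read '1': {s1, s2, s3, s4, s5, s6, s7, s8, s9} → {s1, s2, s3, s4, s5, s6, s8, s9}.
Read '1': {s1, s2, s3, s4, s5, s6, s8, s9} → {s1, s2, s3, s4, s5, s6, s8, s9}.
Read '1': {s1, s2, s3, s4, s5, s6, s8, s9} → {s1, s2, s3, s4, s5, s6, s8, s9}.
Read '2': {s1, s2, s3, s4, s5, s6, s8, s9} → {s1, s2, s3, s4, s5, s6, s7, s8, s9}.
The final set {s1, s2, s3, s4, s5, s6, s7, s8, s9} contains the accepting state s8.

Yes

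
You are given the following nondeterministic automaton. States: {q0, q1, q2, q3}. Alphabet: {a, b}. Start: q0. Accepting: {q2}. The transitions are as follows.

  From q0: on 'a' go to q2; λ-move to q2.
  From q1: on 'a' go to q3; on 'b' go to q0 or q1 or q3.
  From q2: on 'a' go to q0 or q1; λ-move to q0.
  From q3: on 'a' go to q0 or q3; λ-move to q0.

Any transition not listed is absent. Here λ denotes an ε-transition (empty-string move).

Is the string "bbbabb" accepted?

No

Start: ε-closure({q0}) = {q0, q2}.
Read 'b': {q0, q2} → ∅.
The set is empty and remains empty for the remaining 5 symbols.
The final set ∅ contains no accepting state.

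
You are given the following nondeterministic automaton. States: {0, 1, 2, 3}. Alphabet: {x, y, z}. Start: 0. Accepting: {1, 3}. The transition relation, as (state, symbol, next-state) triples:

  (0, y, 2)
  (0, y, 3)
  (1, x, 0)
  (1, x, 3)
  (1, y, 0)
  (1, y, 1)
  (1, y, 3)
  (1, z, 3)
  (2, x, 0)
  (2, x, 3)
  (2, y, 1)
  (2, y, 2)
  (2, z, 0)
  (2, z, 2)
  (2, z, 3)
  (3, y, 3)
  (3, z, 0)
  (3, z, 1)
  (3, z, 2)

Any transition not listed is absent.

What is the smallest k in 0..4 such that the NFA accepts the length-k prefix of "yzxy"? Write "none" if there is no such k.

1

Start in {0}.
Read 'y': 0→{2, 3}; now {2, 3}.
None of the earlier sets intersect F, but {2, 3} does.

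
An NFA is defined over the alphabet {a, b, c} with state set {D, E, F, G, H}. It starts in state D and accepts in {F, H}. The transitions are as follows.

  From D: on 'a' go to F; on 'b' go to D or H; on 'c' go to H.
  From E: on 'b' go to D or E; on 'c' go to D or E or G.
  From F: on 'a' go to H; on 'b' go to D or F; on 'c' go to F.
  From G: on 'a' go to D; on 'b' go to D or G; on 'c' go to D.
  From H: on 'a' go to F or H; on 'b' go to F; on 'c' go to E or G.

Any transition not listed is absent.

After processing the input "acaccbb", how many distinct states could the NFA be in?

5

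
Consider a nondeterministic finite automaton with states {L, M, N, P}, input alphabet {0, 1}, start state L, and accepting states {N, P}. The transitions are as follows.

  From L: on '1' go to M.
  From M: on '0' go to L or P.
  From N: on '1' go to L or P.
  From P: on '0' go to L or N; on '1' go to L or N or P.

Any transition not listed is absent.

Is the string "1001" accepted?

Yes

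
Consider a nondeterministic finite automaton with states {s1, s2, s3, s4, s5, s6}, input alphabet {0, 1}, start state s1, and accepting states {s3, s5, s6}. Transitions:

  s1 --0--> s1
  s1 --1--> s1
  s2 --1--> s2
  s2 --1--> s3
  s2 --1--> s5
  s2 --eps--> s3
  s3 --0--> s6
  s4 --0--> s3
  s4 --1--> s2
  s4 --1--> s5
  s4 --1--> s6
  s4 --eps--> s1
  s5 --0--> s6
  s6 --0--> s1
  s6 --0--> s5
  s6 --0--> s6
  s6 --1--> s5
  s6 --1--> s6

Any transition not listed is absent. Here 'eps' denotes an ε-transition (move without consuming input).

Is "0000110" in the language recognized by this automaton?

No

Start in {s1}.
Read '0': s1→{s1}; now {s1}.
Read '0': s1→{s1}; now {s1}.
Read '0': s1→{s1}; now {s1}.
Read '0': s1→{s1}; now {s1}.
Read '1': s1→{s1}; now {s1}.
Read '1': s1→{s1}; now {s1}.
Read '0': s1→{s1}; now {s1}.
The final set {s1} contains no accepting state.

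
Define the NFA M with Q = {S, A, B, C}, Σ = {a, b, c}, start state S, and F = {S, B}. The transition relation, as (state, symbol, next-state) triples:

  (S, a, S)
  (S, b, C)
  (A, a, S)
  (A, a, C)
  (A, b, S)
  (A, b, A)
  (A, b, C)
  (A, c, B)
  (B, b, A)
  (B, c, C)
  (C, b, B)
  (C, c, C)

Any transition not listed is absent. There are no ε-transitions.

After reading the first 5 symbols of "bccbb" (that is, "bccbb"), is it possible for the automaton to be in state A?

Start in {S}.
Read 'b': S→{C}; now {C}.
Read 'c': C→{C}; now {C}.
Read 'c': C→{C}; now {C}.
Read 'b': C→{B}; now {B}.
Read 'b': B→{A}; now {A}.
State A is in {A}.

Yes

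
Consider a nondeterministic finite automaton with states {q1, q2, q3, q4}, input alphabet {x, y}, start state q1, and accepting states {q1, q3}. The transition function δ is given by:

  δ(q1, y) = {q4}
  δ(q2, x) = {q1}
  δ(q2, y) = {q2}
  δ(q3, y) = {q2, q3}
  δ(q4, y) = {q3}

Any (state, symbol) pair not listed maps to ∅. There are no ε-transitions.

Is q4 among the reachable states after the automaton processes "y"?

Yes

Start in {q1}.
Read 'y': q1→{q4}; now {q4}.
State q4 is in {q4}.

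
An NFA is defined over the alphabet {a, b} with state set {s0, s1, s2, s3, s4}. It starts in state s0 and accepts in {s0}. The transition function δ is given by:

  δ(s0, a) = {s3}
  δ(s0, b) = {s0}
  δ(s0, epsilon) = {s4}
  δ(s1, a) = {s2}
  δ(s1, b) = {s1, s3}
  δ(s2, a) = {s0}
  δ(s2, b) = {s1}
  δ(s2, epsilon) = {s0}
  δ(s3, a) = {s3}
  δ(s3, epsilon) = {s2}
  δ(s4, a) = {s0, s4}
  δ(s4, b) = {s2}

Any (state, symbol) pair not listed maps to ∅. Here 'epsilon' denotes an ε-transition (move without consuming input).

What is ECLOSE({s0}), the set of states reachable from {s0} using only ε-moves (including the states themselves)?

Begin with {s0}.
ε-move s0 → s4; add s4.

{s0, s4}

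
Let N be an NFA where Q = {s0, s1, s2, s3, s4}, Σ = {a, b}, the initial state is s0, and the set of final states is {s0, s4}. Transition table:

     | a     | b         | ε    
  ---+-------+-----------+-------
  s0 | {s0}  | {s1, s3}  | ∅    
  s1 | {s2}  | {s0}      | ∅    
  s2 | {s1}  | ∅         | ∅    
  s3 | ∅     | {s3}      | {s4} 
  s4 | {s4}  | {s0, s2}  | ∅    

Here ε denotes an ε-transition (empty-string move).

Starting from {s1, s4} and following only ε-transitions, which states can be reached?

{s1, s4}

Begin with {s1, s4}.
No ε-moves leave this set, so the closure equals the set itself.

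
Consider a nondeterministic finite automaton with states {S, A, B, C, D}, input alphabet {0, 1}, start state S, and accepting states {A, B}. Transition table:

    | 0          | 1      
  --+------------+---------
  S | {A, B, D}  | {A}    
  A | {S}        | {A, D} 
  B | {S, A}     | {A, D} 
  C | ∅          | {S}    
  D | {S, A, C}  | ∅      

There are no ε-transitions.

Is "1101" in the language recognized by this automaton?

Start in {S}.
Read '1': S→{A}; now {A}.
Read '1': A→{A, D}; now {A, D}.
Read '0': A→{S}, D→{S, A, C}; now {S, A, C}.
Read '1': S→{A}, A→{A, D}, C→{S}; now {S, A, D}.
The final set {S, A, D} contains the accepting state A.

Yes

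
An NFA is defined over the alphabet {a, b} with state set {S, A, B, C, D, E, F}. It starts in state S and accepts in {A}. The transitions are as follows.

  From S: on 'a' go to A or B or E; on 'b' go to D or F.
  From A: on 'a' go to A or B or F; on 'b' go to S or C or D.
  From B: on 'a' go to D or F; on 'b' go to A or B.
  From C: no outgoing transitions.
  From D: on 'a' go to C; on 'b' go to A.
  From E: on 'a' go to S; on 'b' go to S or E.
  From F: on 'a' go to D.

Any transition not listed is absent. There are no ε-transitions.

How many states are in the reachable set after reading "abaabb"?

7

Start in {S}.
Read 'a': {S} → {A, B, E}.
Read 'b': {A, B, E} → {S, A, B, C, D, E}.
Read 'a': {S, A, B, C, D, E} → {S, A, B, C, D, E, F}.
Read 'a': {S, A, B, C, D, E, F} → {S, A, B, C, D, E, F}.
Read 'b': {S, A, B, C, D, E, F} → {S, A, B, C, D, E, F}.
Read 'b': {S, A, B, C, D, E, F} → {S, A, B, C, D, E, F}.
That set has 7 states.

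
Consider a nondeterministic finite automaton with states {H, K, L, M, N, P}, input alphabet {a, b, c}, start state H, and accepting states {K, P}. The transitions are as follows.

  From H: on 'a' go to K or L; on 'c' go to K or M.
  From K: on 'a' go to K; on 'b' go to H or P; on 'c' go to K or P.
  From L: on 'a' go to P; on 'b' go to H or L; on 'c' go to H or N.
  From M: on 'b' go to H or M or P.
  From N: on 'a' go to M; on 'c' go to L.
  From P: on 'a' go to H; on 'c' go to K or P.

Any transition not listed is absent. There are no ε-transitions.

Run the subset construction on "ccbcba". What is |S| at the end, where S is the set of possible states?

Start in {H}.
Read 'c': H→{K, M}; now {K, M}.
Read 'c': K→{K, P}, M→∅; now {K, P}.
Read 'b': K→{H, P}, P→∅; now {H, P}.
Read 'c': H→{K, M}, P→{K, P}; now {K, M, P}.
Read 'b': K→{H, P}, M→{H, M, P}, P→∅; now {H, M, P}.
Read 'a': H→{K, L}, M→∅, P→{H}; now {H, K, L}.
That set has 3 states.

3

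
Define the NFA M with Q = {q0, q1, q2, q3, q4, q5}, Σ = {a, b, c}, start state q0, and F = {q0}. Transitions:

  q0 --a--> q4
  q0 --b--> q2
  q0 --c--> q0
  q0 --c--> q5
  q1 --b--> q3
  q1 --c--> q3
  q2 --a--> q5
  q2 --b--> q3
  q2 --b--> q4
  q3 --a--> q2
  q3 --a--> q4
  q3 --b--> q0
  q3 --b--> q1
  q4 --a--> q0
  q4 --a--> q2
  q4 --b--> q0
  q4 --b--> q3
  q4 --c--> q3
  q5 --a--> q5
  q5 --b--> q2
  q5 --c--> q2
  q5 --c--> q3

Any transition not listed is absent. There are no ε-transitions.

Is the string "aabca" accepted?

Start in {q0}.
Read 'a': {q0} → {q4}.
Read 'a': {q4} → {q0, q2}.
Read 'b': {q0, q2} → {q2, q3, q4}.
Read 'c': {q2, q3, q4} → {q3}.
Read 'a': {q3} → {q2, q4}.
The final set {q2, q4} contains no accepting state.

No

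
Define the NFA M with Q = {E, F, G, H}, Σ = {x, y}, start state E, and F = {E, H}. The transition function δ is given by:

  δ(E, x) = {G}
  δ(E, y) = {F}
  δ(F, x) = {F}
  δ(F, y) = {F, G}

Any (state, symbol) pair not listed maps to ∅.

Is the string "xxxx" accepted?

Start in {E}.
Read 'x': E→{G}; now {G}.
Read 'x': G→∅; now ∅.
The set is empty and remains empty for the remaining 2 symbols.
The final set ∅ contains no accepting state.

No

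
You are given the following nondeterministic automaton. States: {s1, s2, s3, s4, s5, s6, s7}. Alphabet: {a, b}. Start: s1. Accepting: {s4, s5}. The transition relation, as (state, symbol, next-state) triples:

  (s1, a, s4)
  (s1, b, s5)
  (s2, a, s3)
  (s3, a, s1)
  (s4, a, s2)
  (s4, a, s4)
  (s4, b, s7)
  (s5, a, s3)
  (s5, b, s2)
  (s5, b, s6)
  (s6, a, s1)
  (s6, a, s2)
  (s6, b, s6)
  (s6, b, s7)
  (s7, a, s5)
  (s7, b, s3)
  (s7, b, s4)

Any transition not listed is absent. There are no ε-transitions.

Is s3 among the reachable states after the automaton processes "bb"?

Start in {s1}.
Read 'b': s1→{s5}; now {s5}.
Read 'b': s5→{s2, s6}; now {s2, s6}.
State s3 is not in {s2, s6}.

No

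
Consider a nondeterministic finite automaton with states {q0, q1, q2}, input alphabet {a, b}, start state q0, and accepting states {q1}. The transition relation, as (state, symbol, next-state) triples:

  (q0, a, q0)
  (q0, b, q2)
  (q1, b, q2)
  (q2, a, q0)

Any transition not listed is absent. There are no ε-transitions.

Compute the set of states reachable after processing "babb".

∅

Start in {q0}.
Read 'b': {q0} → {q2}.
Read 'a': {q2} → {q0}.
Read 'b': {q0} → {q2}.
Read 'b': {q2} → ∅.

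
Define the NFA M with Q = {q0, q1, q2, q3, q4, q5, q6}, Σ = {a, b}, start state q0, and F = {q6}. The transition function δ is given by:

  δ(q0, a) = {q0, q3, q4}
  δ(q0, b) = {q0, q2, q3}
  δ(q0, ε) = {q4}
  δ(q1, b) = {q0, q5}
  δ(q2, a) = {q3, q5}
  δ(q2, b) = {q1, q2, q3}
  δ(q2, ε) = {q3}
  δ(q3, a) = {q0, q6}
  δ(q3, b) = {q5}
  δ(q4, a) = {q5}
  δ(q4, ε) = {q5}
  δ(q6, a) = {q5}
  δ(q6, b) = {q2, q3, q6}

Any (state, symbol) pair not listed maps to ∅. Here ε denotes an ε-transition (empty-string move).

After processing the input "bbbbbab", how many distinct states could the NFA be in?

Start: ε-closure({q0}) = {q0, q4, q5}.
Read 'b': {q0, q4, q5} → {q0, q2, q3, q4, q5}.
Read 'b': {q0, q2, q3, q4, q5} → {q0, q1, q2, q3, q4, q5}.
Read 'b': {q0, q1, q2, q3, q4, q5} → {q0, q1, q2, q3, q4, q5}.
Read 'b': {q0, q1, q2, q3, q4, q5} → {q0, q1, q2, q3, q4, q5}.
Read 'b': {q0, q1, q2, q3, q4, q5} → {q0, q1, q2, q3, q4, q5}.
Read 'a': {q0, q1, q2, q3, q4, q5} → {q0, q3, q4, q5, q6}.
Read 'b': {q0, q3, q4, q5, q6} → {q0, q2, q3, q4, q5, q6}.
That set has 6 states.

6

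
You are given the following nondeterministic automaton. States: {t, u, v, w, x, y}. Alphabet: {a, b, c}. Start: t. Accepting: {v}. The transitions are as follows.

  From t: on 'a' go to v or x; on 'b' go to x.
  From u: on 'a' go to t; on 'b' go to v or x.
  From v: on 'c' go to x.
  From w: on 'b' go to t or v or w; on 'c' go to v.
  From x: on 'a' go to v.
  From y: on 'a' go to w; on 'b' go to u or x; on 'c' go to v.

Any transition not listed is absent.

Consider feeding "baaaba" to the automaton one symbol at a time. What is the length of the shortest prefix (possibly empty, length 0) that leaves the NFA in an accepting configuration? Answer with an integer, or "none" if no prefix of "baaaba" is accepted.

2

Start in {t}.
Read 'b': t→{x}; now {x}.
Read 'a': x→{v}; now {v}.
None of the earlier sets intersect F, but {v} does.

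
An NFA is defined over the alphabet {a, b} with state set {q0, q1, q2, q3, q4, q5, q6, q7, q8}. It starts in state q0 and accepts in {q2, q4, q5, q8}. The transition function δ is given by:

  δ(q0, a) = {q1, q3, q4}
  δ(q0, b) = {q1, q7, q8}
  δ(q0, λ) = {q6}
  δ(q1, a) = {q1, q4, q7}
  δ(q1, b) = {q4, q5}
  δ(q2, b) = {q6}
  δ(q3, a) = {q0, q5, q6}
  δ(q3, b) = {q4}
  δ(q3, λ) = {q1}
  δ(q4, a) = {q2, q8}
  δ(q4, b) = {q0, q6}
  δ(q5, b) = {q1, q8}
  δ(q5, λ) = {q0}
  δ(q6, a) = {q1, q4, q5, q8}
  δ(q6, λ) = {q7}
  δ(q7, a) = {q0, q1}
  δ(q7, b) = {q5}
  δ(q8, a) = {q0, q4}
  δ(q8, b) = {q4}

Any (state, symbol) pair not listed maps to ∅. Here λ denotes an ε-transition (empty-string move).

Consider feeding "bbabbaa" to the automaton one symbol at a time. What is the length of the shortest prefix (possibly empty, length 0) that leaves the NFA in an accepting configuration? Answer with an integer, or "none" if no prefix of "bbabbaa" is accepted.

Start: ε-closure({q0}) = {q0, q6, q7}.
Read 'b': {q0, q6, q7} → {q0, q1, q5, q6, q7, q8}.
None of the earlier sets intersect F, but {q0, q1, q5, q6, q7, q8} does.

1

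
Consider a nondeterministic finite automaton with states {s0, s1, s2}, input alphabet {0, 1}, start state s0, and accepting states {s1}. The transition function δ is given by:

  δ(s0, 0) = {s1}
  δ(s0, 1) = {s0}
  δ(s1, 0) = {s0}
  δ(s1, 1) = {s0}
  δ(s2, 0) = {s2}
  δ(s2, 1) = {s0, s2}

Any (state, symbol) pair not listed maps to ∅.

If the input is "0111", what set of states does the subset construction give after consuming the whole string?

{s0}

Start in {s0}.
Read '0': {s0} → {s1}.
Read '1': {s1} → {s0}.
Read '1': {s0} → {s0}.
Read '1': {s0} → {s0}.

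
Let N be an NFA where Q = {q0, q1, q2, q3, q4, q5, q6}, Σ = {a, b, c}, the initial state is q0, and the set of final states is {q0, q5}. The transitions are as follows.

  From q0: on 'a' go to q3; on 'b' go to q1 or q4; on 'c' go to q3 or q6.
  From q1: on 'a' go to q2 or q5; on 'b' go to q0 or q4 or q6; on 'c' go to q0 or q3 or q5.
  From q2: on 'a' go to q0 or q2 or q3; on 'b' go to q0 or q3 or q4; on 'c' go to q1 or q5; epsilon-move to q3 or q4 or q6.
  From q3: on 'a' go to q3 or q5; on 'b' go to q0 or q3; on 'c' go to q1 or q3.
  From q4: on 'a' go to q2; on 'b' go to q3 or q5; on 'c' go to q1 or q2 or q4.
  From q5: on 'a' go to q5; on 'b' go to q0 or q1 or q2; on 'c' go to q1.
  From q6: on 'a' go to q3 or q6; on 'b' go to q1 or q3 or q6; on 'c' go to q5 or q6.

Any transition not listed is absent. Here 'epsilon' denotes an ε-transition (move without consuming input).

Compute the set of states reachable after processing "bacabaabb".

Start in {q0}.
Read 'b': {q0} → {q1, q4}.
Read 'a': {q1, q4} → {q2, q3, q4, q5, q6}.
Read 'c': {q2, q3, q4, q5, q6} → {q1, q2, q3, q4, q5, q6}.
Read 'a': {q1, q2, q3, q4, q5, q6} → {q0, q2, q3, q4, q5, q6}.
Read 'b': {q0, q2, q3, q4, q5, q6} → {q0, q1, q2, q3, q4, q5, q6}.
Read 'a': {q0, q1, q2, q3, q4, q5, q6} → {q0, q2, q3, q4, q5, q6}.
Read 'a': {q0, q2, q3, q4, q5, q6} → {q0, q2, q3, q4, q5, q6}.
Read 'b': {q0, q2, q3, q4, q5, q6} → {q0, q1, q2, q3, q4, q5, q6}.
Read 'b': {q0, q1, q2, q3, q4, q5, q6} → {q0, q1, q2, q3, q4, q5, q6}.

{q0, q1, q2, q3, q4, q5, q6}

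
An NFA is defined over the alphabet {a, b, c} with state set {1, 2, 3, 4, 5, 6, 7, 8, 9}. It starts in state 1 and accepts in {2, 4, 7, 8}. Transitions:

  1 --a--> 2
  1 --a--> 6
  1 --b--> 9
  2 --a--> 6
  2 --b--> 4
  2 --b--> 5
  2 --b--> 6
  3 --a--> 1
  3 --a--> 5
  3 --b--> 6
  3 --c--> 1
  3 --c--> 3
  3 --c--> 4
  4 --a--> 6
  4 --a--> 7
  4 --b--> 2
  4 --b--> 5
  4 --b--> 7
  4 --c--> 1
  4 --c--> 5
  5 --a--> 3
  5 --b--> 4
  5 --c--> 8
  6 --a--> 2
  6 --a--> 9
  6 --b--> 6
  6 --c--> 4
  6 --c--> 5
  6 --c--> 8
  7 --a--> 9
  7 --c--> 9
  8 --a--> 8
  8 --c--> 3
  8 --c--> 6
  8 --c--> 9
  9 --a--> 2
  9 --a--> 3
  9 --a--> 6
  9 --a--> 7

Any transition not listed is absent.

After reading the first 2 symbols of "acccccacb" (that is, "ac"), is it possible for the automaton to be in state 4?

Start in {1}.
Read 'a': {1} → {2, 6}.
Read 'c': {2, 6} → {4, 5, 8}.
State 4 is in {4, 5, 8}.

Yes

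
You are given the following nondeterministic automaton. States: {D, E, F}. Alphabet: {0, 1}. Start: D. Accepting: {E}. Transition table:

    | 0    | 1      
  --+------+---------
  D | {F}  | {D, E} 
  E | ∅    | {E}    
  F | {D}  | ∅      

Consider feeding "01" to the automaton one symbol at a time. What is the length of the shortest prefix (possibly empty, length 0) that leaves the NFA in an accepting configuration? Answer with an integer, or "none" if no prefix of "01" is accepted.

Start in {D}.
Read '0': {D} → {F}.
Read '1': {F} → ∅.
No reachable set along the way intersects F.

none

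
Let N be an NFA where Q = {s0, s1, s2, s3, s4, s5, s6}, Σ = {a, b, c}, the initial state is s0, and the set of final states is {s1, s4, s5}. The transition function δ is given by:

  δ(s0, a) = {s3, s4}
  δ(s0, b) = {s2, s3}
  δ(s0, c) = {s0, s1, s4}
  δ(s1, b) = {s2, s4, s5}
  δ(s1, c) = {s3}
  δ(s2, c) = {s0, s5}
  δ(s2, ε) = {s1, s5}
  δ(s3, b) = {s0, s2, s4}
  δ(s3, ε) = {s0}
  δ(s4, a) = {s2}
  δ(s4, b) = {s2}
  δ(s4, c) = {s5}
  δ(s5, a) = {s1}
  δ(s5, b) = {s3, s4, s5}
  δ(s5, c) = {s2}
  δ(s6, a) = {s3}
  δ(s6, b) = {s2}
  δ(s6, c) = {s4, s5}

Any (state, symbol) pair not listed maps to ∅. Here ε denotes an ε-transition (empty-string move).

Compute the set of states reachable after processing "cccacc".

{s0, s1, s2, s3, s4, s5}

Start in {s0}.
Read 'c': s0→{s0, s1, s4}; now {s0, s1, s4}.
Read 'c': s0→{s0, s1, s4}, s1→{s3}, s4→{s5}; now {s0, s1, s3, s4, s5}.
Read 'c': s0→{s0, s1, s4}, s1→{s3}, s3→∅, s4→{s5}, s5→{s2}; now {s0, s1, s2, s3, s4, s5}.
Read 'a': s0→{s3, s4}, s1→∅, s2→∅, s3→∅, s4→{s2}, s5→{s1}; union {s1, s2, s3, s4}; ε-closure = {s0, s1, s2, s3, s4, s5}.
Read 'c': s0→{s0, s1, s4}, s1→{s3}, s2→{s0, s5}, s3→∅, s4→{s5}, s5→{s2}; now {s0, s1, s2, s3, s4, s5}.
Read 'c': s0→{s0, s1, s4}, s1→{s3}, s2→{s0, s5}, s3→∅, s4→{s5}, s5→{s2}; now {s0, s1, s2, s3, s4, s5}.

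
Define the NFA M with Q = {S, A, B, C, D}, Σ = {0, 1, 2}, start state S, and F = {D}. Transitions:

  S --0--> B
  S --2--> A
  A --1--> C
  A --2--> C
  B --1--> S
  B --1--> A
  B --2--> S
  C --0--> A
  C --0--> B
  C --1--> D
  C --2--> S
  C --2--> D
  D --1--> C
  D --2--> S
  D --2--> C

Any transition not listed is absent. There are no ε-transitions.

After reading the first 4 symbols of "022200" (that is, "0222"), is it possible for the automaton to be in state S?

No

Start in {S}.
Read '0': {S} → {B}.
Read '2': {B} → {S}.
Read '2': {S} → {A}.
Read '2': {A} → {C}.
State S is not in {C}.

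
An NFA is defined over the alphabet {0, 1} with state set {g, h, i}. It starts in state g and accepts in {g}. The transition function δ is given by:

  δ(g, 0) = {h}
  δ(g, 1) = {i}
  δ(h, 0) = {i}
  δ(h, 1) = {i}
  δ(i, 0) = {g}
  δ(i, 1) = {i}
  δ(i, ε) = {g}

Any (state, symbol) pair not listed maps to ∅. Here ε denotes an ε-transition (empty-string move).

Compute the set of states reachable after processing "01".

{g, i}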